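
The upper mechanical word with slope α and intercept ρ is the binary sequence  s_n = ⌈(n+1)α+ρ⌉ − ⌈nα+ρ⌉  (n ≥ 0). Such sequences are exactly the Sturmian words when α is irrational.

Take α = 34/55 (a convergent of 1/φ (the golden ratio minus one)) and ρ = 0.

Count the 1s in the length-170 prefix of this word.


106

#1s = Σ_{n=0}^{169} s_n = Σ_{n=0}^{169} (⌈(n+1)α+ρ⌉ − ⌈nα+ρ⌉)
the sum telescopes: every ⌈nα+ρ⌉ with 0 < n < 170 appears once with + and once with −, leaving ⌈170α+ρ⌉ − ⌈0·α+ρ⌉
170α + ρ = (170·34) / 55 = 5780/55
ρ = 0/55
⌈5780/55⌉ = 106,  ⌈0/55⌉ = 0
#1s = 106 − 0 = 106


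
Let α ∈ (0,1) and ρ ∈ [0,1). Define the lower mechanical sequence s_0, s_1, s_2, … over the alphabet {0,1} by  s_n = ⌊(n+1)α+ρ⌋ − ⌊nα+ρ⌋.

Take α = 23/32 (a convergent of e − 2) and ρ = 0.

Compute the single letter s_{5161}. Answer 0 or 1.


(n+1)α + ρ = (5162·23) / 32 = 118726/32
nα + ρ     = (5161·23) / 32 = 118703/32
⌊118726/32⌋ = 3710,  ⌊118703/32⌋ = 3709
s_{5161} = 3710 − 3709 = 1

1


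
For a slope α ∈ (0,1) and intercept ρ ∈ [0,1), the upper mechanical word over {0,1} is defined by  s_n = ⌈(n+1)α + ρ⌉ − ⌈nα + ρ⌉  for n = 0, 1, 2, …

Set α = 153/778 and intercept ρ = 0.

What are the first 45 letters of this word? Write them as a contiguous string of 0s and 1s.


100001000010000100001000010000100001000010000

n=0: ⌈(1·153)/778⌉ − ⌈(0·153)/778⌉ = ⌈153/778⌉ − ⌈0/778⌉ = 1 − 0 = 1
n=1: ⌈(2·153)/778⌉ − ⌈(1·153)/778⌉ = ⌈306/778⌉ − ⌈153/778⌉ = 1 − 1 = 0
n=2: ⌈(3·153)/778⌉ − ⌈(2·153)/778⌉ = ⌈459/778⌉ − ⌈306/778⌉ = 1 − 1 = 0
n=3: ⌈(4·153)/778⌉ − ⌈(3·153)/778⌉ = ⌈612/778⌉ − ⌈459/778⌉ = 1 − 1 = 0
n=4: ⌈(5·153)/778⌉ − ⌈(4·153)/778⌉ = ⌈765/778⌉ − ⌈612/778⌉ = 1 − 1 = 0
n=5: ⌈(6·153)/778⌉ − ⌈(5·153)/778⌉ = ⌈918/778⌉ − ⌈765/778⌉ = 2 − 1 = 1
n=6: ⌈(7·153)/778⌉ − ⌈(6·153)/778⌉ = ⌈1071/778⌉ − ⌈918/778⌉ = 2 − 2 = 0
n=7: ⌈(8·153)/778⌉ − ⌈(7·153)/778⌉ = ⌈1224/778⌉ − ⌈1071/778⌉ = 2 − 2 = 0
n=8: ⌈(9·153)/778⌉ − ⌈(8·153)/778⌉ = ⌈1377/778⌉ − ⌈1224/778⌉ = 2 − 2 = 0
n=9: ⌈(10·153)/778⌉ − ⌈(9·153)/778⌉ = ⌈1530/778⌉ − ⌈1377/778⌉ = 2 − 2 = 0
n=10: ⌈(11·153)/778⌉ − ⌈(10·153)/778⌉ = ⌈1683/778⌉ − ⌈1530/778⌉ = 3 − 2 = 1
n=11: ⌈(12·153)/778⌉ − ⌈(11·153)/778⌉ = ⌈1836/778⌉ − ⌈1683/778⌉ = 3 − 3 = 0
n=12: ⌈(13·153)/778⌉ − ⌈(12·153)/778⌉ = ⌈1989/778⌉ − ⌈1836/778⌉ = 3 − 3 = 0
n=13: ⌈(14·153)/778⌉ − ⌈(13·153)/778⌉ = ⌈2142/778⌉ − ⌈1989/778⌉ = 3 − 3 = 0
n=14: ⌈(15·153)/778⌉ − ⌈(14·153)/778⌉ = ⌈2295/778⌉ − ⌈2142/778⌉ = 3 − 3 = 0
n=15: ⌈(16·153)/778⌉ − ⌈(15·153)/778⌉ = ⌈2448/778⌉ − ⌈2295/778⌉ = 4 − 3 = 1
n=16: ⌈(17·153)/778⌉ − ⌈(16·153)/778⌉ = ⌈2601/778⌉ − ⌈2448/778⌉ = 4 − 4 = 0
n=17: ⌈(18·153)/778⌉ − ⌈(17·153)/778⌉ = ⌈2754/778⌉ − ⌈2601/778⌉ = 4 − 4 = 0
n=18: ⌈(19·153)/778⌉ − ⌈(18·153)/778⌉ = ⌈2907/778⌉ − ⌈2754/778⌉ = 4 − 4 = 0
n=19: ⌈(20·153)/778⌉ − ⌈(19·153)/778⌉ = ⌈3060/778⌉ − ⌈2907/778⌉ = 4 − 4 = 0
n=20: ⌈(21·153)/778⌉ − ⌈(20·153)/778⌉ = ⌈3213/778⌉ − ⌈3060/778⌉ = 5 − 4 = 1
n=21: ⌈(22·153)/778⌉ − ⌈(21·153)/778⌉ = ⌈3366/778⌉ − ⌈3213/778⌉ = 5 − 5 = 0
n=22: ⌈(23·153)/778⌉ − ⌈(22·153)/778⌉ = ⌈3519/778⌉ − ⌈3366/778⌉ = 5 − 5 = 0
n=23: ⌈(24·153)/778⌉ − ⌈(23·153)/778⌉ = ⌈3672/778⌉ − ⌈3519/778⌉ = 5 − 5 = 0
n=24: ⌈(25·153)/778⌉ − ⌈(24·153)/778⌉ = ⌈3825/778⌉ − ⌈3672/778⌉ = 5 − 5 = 0
n=25: ⌈(26·153)/778⌉ − ⌈(25·153)/778⌉ = ⌈3978/778⌉ − ⌈3825/778⌉ = 6 − 5 = 1
n=26: ⌈(27·153)/778⌉ − ⌈(26·153)/778⌉ = ⌈4131/778⌉ − ⌈3978/778⌉ = 6 − 6 = 0
n=27: ⌈(28·153)/778⌉ − ⌈(27·153)/778⌉ = ⌈4284/778⌉ − ⌈4131/778⌉ = 6 − 6 = 0
n=28: ⌈(29·153)/778⌉ − ⌈(28·153)/778⌉ = ⌈4437/778⌉ − ⌈4284/778⌉ = 6 − 6 = 0
n=29: ⌈(30·153)/778⌉ − ⌈(29·153)/778⌉ = ⌈4590/778⌉ − ⌈4437/778⌉ = 6 − 6 = 0
n=30: ⌈(31·153)/778⌉ − ⌈(30·153)/778⌉ = ⌈4743/778⌉ − ⌈4590/778⌉ = 7 − 6 = 1
n=31: ⌈(32·153)/778⌉ − ⌈(31·153)/778⌉ = ⌈4896/778⌉ − ⌈4743/778⌉ = 7 − 7 = 0
n=32: ⌈(33·153)/778⌉ − ⌈(32·153)/778⌉ = ⌈5049/778⌉ − ⌈4896/778⌉ = 7 − 7 = 0
n=33: ⌈(34·153)/778⌉ − ⌈(33·153)/778⌉ = ⌈5202/778⌉ − ⌈5049/778⌉ = 7 − 7 = 0
n=34: ⌈(35·153)/778⌉ − ⌈(34·153)/778⌉ = ⌈5355/778⌉ − ⌈5202/778⌉ = 7 − 7 = 0
n=35: ⌈(36·153)/778⌉ − ⌈(35·153)/778⌉ = ⌈5508/778⌉ − ⌈5355/778⌉ = 8 − 7 = 1
n=36: ⌈(37·153)/778⌉ − ⌈(36·153)/778⌉ = ⌈5661/778⌉ − ⌈5508/778⌉ = 8 − 8 = 0
n=37: ⌈(38·153)/778⌉ − ⌈(37·153)/778⌉ = ⌈5814/778⌉ − ⌈5661/778⌉ = 8 − 8 = 0
n=38: ⌈(39·153)/778⌉ − ⌈(38·153)/778⌉ = ⌈5967/778⌉ − ⌈5814/778⌉ = 8 − 8 = 0
n=39: ⌈(40·153)/778⌉ − ⌈(39·153)/778⌉ = ⌈6120/778⌉ − ⌈5967/778⌉ = 8 − 8 = 0
n=40: ⌈(41·153)/778⌉ − ⌈(40·153)/778⌉ = ⌈6273/778⌉ − ⌈6120/778⌉ = 9 − 8 = 1
n=41: ⌈(42·153)/778⌉ − ⌈(41·153)/778⌉ = ⌈6426/778⌉ − ⌈6273/778⌉ = 9 − 9 = 0
n=42: ⌈(43·153)/778⌉ − ⌈(42·153)/778⌉ = ⌈6579/778⌉ − ⌈6426/778⌉ = 9 − 9 = 0
n=43: ⌈(44·153)/778⌉ − ⌈(43·153)/778⌉ = ⌈6732/778⌉ − ⌈6579/778⌉ = 9 − 9 = 0
n=44: ⌈(45·153)/778⌉ − ⌈(44·153)/778⌉ = ⌈6885/778⌉ − ⌈6732/778⌉ = 9 − 9 = 0


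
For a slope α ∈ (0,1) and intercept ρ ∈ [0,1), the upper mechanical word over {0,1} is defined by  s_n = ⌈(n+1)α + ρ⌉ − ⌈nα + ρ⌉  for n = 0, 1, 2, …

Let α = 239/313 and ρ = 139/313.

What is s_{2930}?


1

(n+1)α + ρ = (2931·239 + 139) / 313 = 700648/313
nα + ρ     = (2930·239 + 139) / 313 = 700409/313
⌈700648/313⌉ = 2239,  ⌈700409/313⌉ = 2238
s_{2930} = 2239 − 2238 = 1


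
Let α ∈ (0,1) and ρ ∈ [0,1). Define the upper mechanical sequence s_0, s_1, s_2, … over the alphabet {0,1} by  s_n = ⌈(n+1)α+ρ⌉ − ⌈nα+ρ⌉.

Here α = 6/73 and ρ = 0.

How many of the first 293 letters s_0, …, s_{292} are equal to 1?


#1s = Σ_{n=0}^{292} s_n = Σ_{n=0}^{292} (⌈(n+1)α+ρ⌉ − ⌈nα+ρ⌉)
the sum telescopes: every ⌈nα+ρ⌉ with 0 < n < 293 appears once with + and once with −, leaving ⌈293α+ρ⌉ − ⌈0·α+ρ⌉
293α + ρ = (293·6) / 73 = 1758/73
ρ = 0/73
⌈1758/73⌉ = 25,  ⌈0/73⌉ = 0
#1s = 25 − 0 = 25

25


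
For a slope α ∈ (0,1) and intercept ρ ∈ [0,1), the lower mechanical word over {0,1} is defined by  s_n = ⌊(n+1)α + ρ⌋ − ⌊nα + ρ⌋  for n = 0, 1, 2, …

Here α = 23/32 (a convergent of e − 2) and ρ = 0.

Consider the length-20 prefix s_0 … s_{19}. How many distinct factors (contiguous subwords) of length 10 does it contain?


t_n = ⌊(n·23)/32⌋ for n = 0 … 20:
  n=0…9: ⌊0/32⌋=0 ⌊23/32⌋=0 ⌊46/32⌋=1 ⌊69/32⌋=2 ⌊92/32⌋=2 ⌊115/32⌋=3 ⌊138/32⌋=4 ⌊161/32⌋=5 ⌊184/32⌋=5 ⌊207/32⌋=6
  n=10…19: ⌊230/32⌋=7 ⌊253/32⌋=7 ⌊276/32⌋=8 ⌊299/32⌋=9 ⌊322/32⌋=10 ⌊345/32⌋=10 ⌊368/32⌋=11 ⌊391/32⌋=12 ⌊414/32⌋=12 ⌊437/32⌋=13
  n=20: ⌊460/32⌋=14
s_n = t_(n+1) − t_n for n = 0 … 19 gives
prefix = 01101110110111011011
slide a length-10 window over [0..9] … [10..19] (11 windows); first occurrence of each distinct factor:
  [  0..  9] 0110111011
  [  1.. 10] 1101110110
  [  2.. 11] 1011101101
  [  3.. 12] 0111011011
  [  4.. 13] 1110110111
  [  5.. 14] 1101101110
  [  6.. 15] 1011011101
  (the other 4 windows repeat one of these)
distinct factors: {0110111011, 0111011011, 1011011101, 1011101101, 1101101110, 1101110110, 1110110111}
count = 7  (Sturmian bound for length 10 is 11)

7


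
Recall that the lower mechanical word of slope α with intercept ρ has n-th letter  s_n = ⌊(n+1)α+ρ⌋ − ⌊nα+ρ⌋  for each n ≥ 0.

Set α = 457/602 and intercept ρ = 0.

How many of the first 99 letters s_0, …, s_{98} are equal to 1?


#1s = Σ_{n=0}^{98} s_n = Σ_{n=0}^{98} (⌊(n+1)α+ρ⌋ − ⌊nα+ρ⌋)
the sum telescopes: every ⌊nα+ρ⌋ with 0 < n < 99 appears once with + and once with −, leaving ⌊99α+ρ⌋ − ⌊0·α+ρ⌋
99α + ρ = (99·457) / 602 = 45243/602
ρ = 0/602
⌊45243/602⌋ = 75,  ⌊0/602⌋ = 0
#1s = 75 − 0 = 75

75


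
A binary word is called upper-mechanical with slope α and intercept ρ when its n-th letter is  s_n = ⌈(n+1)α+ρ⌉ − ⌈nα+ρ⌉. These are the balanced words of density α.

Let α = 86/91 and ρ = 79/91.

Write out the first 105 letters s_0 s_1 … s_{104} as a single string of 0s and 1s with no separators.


n=0: ⌈(1·86+79)/91⌉ − ⌈(0·86+79)/91⌉ = ⌈165/91⌉ − ⌈79/91⌉ = 2 − 1 = 1
n=1: ⌈(2·86+79)/91⌉ − ⌈(1·86+79)/91⌉ = ⌈251/91⌉ − ⌈165/91⌉ = 3 − 2 = 1
n=2: ⌈(3·86+79)/91⌉ − ⌈(2·86+79)/91⌉ = ⌈337/91⌉ − ⌈251/91⌉ = 4 − 3 = 1
n=3: ⌈(4·86+79)/91⌉ − ⌈(3·86+79)/91⌉ = ⌈423/91⌉ − ⌈337/91⌉ = 5 − 4 = 1
n=4: ⌈(5·86+79)/91⌉ − ⌈(4·86+79)/91⌉ = ⌈509/91⌉ − ⌈423/91⌉ = 6 − 5 = 1
n=5: ⌈(6·86+79)/91⌉ − ⌈(5·86+79)/91⌉ = ⌈595/91⌉ − ⌈509/91⌉ = 7 − 6 = 1
n=6: ⌈(7·86+79)/91⌉ − ⌈(6·86+79)/91⌉ = ⌈681/91⌉ − ⌈595/91⌉ = 8 − 7 = 1
n=7: ⌈(8·86+79)/91⌉ − ⌈(7·86+79)/91⌉ = ⌈767/91⌉ − ⌈681/91⌉ = 9 − 8 = 1
n=8: ⌈(9·86+79)/91⌉ − ⌈(8·86+79)/91⌉ = ⌈853/91⌉ − ⌈767/91⌉ = 10 − 9 = 1
n=9: ⌈(10·86+79)/91⌉ − ⌈(9·86+79)/91⌉ = ⌈939/91⌉ − ⌈853/91⌉ = 11 − 10 = 1
n=10: ⌈(11·86+79)/91⌉ − ⌈(10·86+79)/91⌉ = ⌈1025/91⌉ − ⌈939/91⌉ = 12 − 11 = 1
n=11: ⌈(12·86+79)/91⌉ − ⌈(11·86+79)/91⌉ = ⌈1111/91⌉ − ⌈1025/91⌉ = 13 − 12 = 1
n=12: ⌈(13·86+79)/91⌉ − ⌈(12·86+79)/91⌉ = ⌈1197/91⌉ − ⌈1111/91⌉ = 14 − 13 = 1
n=13: ⌈(14·86+79)/91⌉ − ⌈(13·86+79)/91⌉ = ⌈1283/91⌉ − ⌈1197/91⌉ = 15 − 14 = 1
n=14: ⌈(15·86+79)/91⌉ − ⌈(14·86+79)/91⌉ = ⌈1369/91⌉ − ⌈1283/91⌉ = 16 − 15 = 1
n=15: ⌈(16·86+79)/91⌉ − ⌈(15·86+79)/91⌉ = ⌈1455/91⌉ − ⌈1369/91⌉ = 16 − 16 = 0
n=16: ⌈(17·86+79)/91⌉ − ⌈(16·86+79)/91⌉ = ⌈1541/91⌉ − ⌈1455/91⌉ = 17 − 16 = 1
n=17: ⌈(18·86+79)/91⌉ − ⌈(17·86+79)/91⌉ = ⌈1627/91⌉ − ⌈1541/91⌉ = 18 − 17 = 1
n=18: ⌈(19·86+79)/91⌉ − ⌈(18·86+79)/91⌉ = ⌈1713/91⌉ − ⌈1627/91⌉ = 19 − 18 = 1
n=19: ⌈(20·86+79)/91⌉ − ⌈(19·86+79)/91⌉ = ⌈1799/91⌉ − ⌈1713/91⌉ = 20 − 19 = 1
n=20: ⌈(21·86+79)/91⌉ − ⌈(20·86+79)/91⌉ = ⌈1885/91⌉ − ⌈1799/91⌉ = 21 − 20 = 1
n=21: ⌈(22·86+79)/91⌉ − ⌈(21·86+79)/91⌉ = ⌈1971/91⌉ − ⌈1885/91⌉ = 22 − 21 = 1
n=22: ⌈(23·86+79)/91⌉ − ⌈(22·86+79)/91⌉ = ⌈2057/91⌉ − ⌈1971/91⌉ = 23 − 22 = 1
n=23: ⌈(24·86+79)/91⌉ − ⌈(23·86+79)/91⌉ = ⌈2143/91⌉ − ⌈2057/91⌉ = 24 − 23 = 1
n=24: ⌈(25·86+79)/91⌉ − ⌈(24·86+79)/91⌉ = ⌈2229/91⌉ − ⌈2143/91⌉ = 25 − 24 = 1
n=25: ⌈(26·86+79)/91⌉ − ⌈(25·86+79)/91⌉ = ⌈2315/91⌉ − ⌈2229/91⌉ = 26 − 25 = 1
n=26: ⌈(27·86+79)/91⌉ − ⌈(26·86+79)/91⌉ = ⌈2401/91⌉ − ⌈2315/91⌉ = 27 − 26 = 1
n=27: ⌈(28·86+79)/91⌉ − ⌈(27·86+79)/91⌉ = ⌈2487/91⌉ − ⌈2401/91⌉ = 28 − 27 = 1
n=28: ⌈(29·86+79)/91⌉ − ⌈(28·86+79)/91⌉ = ⌈2573/91⌉ − ⌈2487/91⌉ = 29 − 28 = 1
n=29: ⌈(30·86+79)/91⌉ − ⌈(29·86+79)/91⌉ = ⌈2659/91⌉ − ⌈2573/91⌉ = 30 − 29 = 1
n=30: ⌈(31·86+79)/91⌉ − ⌈(30·86+79)/91⌉ = ⌈2745/91⌉ − ⌈2659/91⌉ = 31 − 30 = 1
n=31: ⌈(32·86+79)/91⌉ − ⌈(31·86+79)/91⌉ = ⌈2831/91⌉ − ⌈2745/91⌉ = 32 − 31 = 1
n=32: ⌈(33·86+79)/91⌉ − ⌈(32·86+79)/91⌉ = ⌈2917/91⌉ − ⌈2831/91⌉ = 33 − 32 = 1
n=33: ⌈(34·86+79)/91⌉ − ⌈(33·86+79)/91⌉ = ⌈3003/91⌉ − ⌈2917/91⌉ = 33 − 33 = 0
n=34: ⌈(35·86+79)/91⌉ − ⌈(34·86+79)/91⌉ = ⌈3089/91⌉ − ⌈3003/91⌉ = 34 − 33 = 1
n=35: ⌈(36·86+79)/91⌉ − ⌈(35·86+79)/91⌉ = ⌈3175/91⌉ − ⌈3089/91⌉ = 35 − 34 = 1
n=36: ⌈(37·86+79)/91⌉ − ⌈(36·86+79)/91⌉ = ⌈3261/91⌉ − ⌈3175/91⌉ = 36 − 35 = 1
n=37: ⌈(38·86+79)/91⌉ − ⌈(37·86+79)/91⌉ = ⌈3347/91⌉ − ⌈3261/91⌉ = 37 − 36 = 1
n=38: ⌈(39·86+79)/91⌉ − ⌈(38·86+79)/91⌉ = ⌈3433/91⌉ − ⌈3347/91⌉ = 38 − 37 = 1
n=39: ⌈(40·86+79)/91⌉ − ⌈(39·86+79)/91⌉ = ⌈3519/91⌉ − ⌈3433/91⌉ = 39 − 38 = 1
n=40: ⌈(41·86+79)/91⌉ − ⌈(40·86+79)/91⌉ = ⌈3605/91⌉ − ⌈3519/91⌉ = 40 − 39 = 1
n=41: ⌈(42·86+79)/91⌉ − ⌈(41·86+79)/91⌉ = ⌈3691/91⌉ − ⌈3605/91⌉ = 41 − 40 = 1
n=42: ⌈(43·86+79)/91⌉ − ⌈(42·86+79)/91⌉ = ⌈3777/91⌉ − ⌈3691/91⌉ = 42 − 41 = 1
n=43: ⌈(44·86+79)/91⌉ − ⌈(43·86+79)/91⌉ = ⌈3863/91⌉ − ⌈3777/91⌉ = 43 − 42 = 1
n=44: ⌈(45·86+79)/91⌉ − ⌈(44·86+79)/91⌉ = ⌈3949/91⌉ − ⌈3863/91⌉ = 44 − 43 = 1
n=45: ⌈(46·86+79)/91⌉ − ⌈(45·86+79)/91⌉ = ⌈4035/91⌉ − ⌈3949/91⌉ = 45 − 44 = 1
n=46: ⌈(47·86+79)/91⌉ − ⌈(46·86+79)/91⌉ = ⌈4121/91⌉ − ⌈4035/91⌉ = 46 − 45 = 1
n=47: ⌈(48·86+79)/91⌉ − ⌈(47·86+79)/91⌉ = ⌈4207/91⌉ − ⌈4121/91⌉ = 47 − 46 = 1
n=48: ⌈(49·86+79)/91⌉ − ⌈(48·86+79)/91⌉ = ⌈4293/91⌉ − ⌈4207/91⌉ = 48 − 47 = 1
n=49: ⌈(50·86+79)/91⌉ − ⌈(49·86+79)/91⌉ = ⌈4379/91⌉ − ⌈4293/91⌉ = 49 − 48 = 1
n=50: ⌈(51·86+79)/91⌉ − ⌈(50·86+79)/91⌉ = ⌈4465/91⌉ − ⌈4379/91⌉ = 50 − 49 = 1
n=51: ⌈(52·86+79)/91⌉ − ⌈(51·86+79)/91⌉ = ⌈4551/91⌉ − ⌈4465/91⌉ = 51 − 50 = 1
n=52: ⌈(53·86+79)/91⌉ − ⌈(52·86+79)/91⌉ = ⌈4637/91⌉ − ⌈4551/91⌉ = 51 − 51 = 0
n=53: ⌈(54·86+79)/91⌉ − ⌈(53·86+79)/91⌉ = ⌈4723/91⌉ − ⌈4637/91⌉ = 52 − 51 = 1
n=54: ⌈(55·86+79)/91⌉ − ⌈(54·86+79)/91⌉ = ⌈4809/91⌉ − ⌈4723/91⌉ = 53 − 52 = 1
n=55: ⌈(56·86+79)/91⌉ − ⌈(55·86+79)/91⌉ = ⌈4895/91⌉ − ⌈4809/91⌉ = 54 − 53 = 1
n=56: ⌈(57·86+79)/91⌉ − ⌈(56·86+79)/91⌉ = ⌈4981/91⌉ − ⌈4895/91⌉ = 55 − 54 = 1
n=57: ⌈(58·86+79)/91⌉ − ⌈(57·86+79)/91⌉ = ⌈5067/91⌉ − ⌈4981/91⌉ = 56 − 55 = 1
n=58: ⌈(59·86+79)/91⌉ − ⌈(58·86+79)/91⌉ = ⌈5153/91⌉ − ⌈5067/91⌉ = 57 − 56 = 1
n=59: ⌈(60·86+79)/91⌉ − ⌈(59·86+79)/91⌉ = ⌈5239/91⌉ − ⌈5153/91⌉ = 58 − 57 = 1
n=60: ⌈(61·86+79)/91⌉ − ⌈(60·86+79)/91⌉ = ⌈5325/91⌉ − ⌈5239/91⌉ = 59 − 58 = 1
n=61: ⌈(62·86+79)/91⌉ − ⌈(61·86+79)/91⌉ = ⌈5411/91⌉ − ⌈5325/91⌉ = 60 − 59 = 1
n=62: ⌈(63·86+79)/91⌉ − ⌈(62·86+79)/91⌉ = ⌈5497/91⌉ − ⌈5411/91⌉ = 61 − 60 = 1
n=63: ⌈(64·86+79)/91⌉ − ⌈(63·86+79)/91⌉ = ⌈5583/91⌉ − ⌈5497/91⌉ = 62 − 61 = 1
n=64: ⌈(65·86+79)/91⌉ − ⌈(64·86+79)/91⌉ = ⌈5669/91⌉ − ⌈5583/91⌉ = 63 − 62 = 1
n=65: ⌈(66·86+79)/91⌉ − ⌈(65·86+79)/91⌉ = ⌈5755/91⌉ − ⌈5669/91⌉ = 64 − 63 = 1
n=66: ⌈(67·86+79)/91⌉ − ⌈(66·86+79)/91⌉ = ⌈5841/91⌉ − ⌈5755/91⌉ = 65 − 64 = 1
n=67: ⌈(68·86+79)/91⌉ − ⌈(67·86+79)/91⌉ = ⌈5927/91⌉ − ⌈5841/91⌉ = 66 − 65 = 1
n=68: ⌈(69·86+79)/91⌉ − ⌈(68·86+79)/91⌉ = ⌈6013/91⌉ − ⌈5927/91⌉ = 67 − 66 = 1
n=69: ⌈(70·86+79)/91⌉ − ⌈(69·86+79)/91⌉ = ⌈6099/91⌉ − ⌈6013/91⌉ = 68 − 67 = 1
n=70: ⌈(71·86+79)/91⌉ − ⌈(70·86+79)/91⌉ = ⌈6185/91⌉ − ⌈6099/91⌉ = 68 − 68 = 0
n=71: ⌈(72·86+79)/91⌉ − ⌈(71·86+79)/91⌉ = ⌈6271/91⌉ − ⌈6185/91⌉ = 69 − 68 = 1
n=72: ⌈(73·86+79)/91⌉ − ⌈(72·86+79)/91⌉ = ⌈6357/91⌉ − ⌈6271/91⌉ = 70 − 69 = 1
n=73: ⌈(74·86+79)/91⌉ − ⌈(73·86+79)/91⌉ = ⌈6443/91⌉ − ⌈6357/91⌉ = 71 − 70 = 1
n=74: ⌈(75·86+79)/91⌉ − ⌈(74·86+79)/91⌉ = ⌈6529/91⌉ − ⌈6443/91⌉ = 72 − 71 = 1
n=75: ⌈(76·86+79)/91⌉ − ⌈(75·86+79)/91⌉ = ⌈6615/91⌉ − ⌈6529/91⌉ = 73 − 72 = 1
n=76: ⌈(77·86+79)/91⌉ − ⌈(76·86+79)/91⌉ = ⌈6701/91⌉ − ⌈6615/91⌉ = 74 − 73 = 1
n=77: ⌈(78·86+79)/91⌉ − ⌈(77·86+79)/91⌉ = ⌈6787/91⌉ − ⌈6701/91⌉ = 75 − 74 = 1
n=78: ⌈(79·86+79)/91⌉ − ⌈(78·86+79)/91⌉ = ⌈6873/91⌉ − ⌈6787/91⌉ = 76 − 75 = 1
n=79: ⌈(80·86+79)/91⌉ − ⌈(79·86+79)/91⌉ = ⌈6959/91⌉ − ⌈6873/91⌉ = 77 − 76 = 1
n=80: ⌈(81·86+79)/91⌉ − ⌈(80·86+79)/91⌉ = ⌈7045/91⌉ − ⌈6959/91⌉ = 78 − 77 = 1
n=81: ⌈(82·86+79)/91⌉ − ⌈(81·86+79)/91⌉ = ⌈7131/91⌉ − ⌈7045/91⌉ = 79 − 78 = 1
n=82: ⌈(83·86+79)/91⌉ − ⌈(82·86+79)/91⌉ = ⌈7217/91⌉ − ⌈7131/91⌉ = 80 − 79 = 1
n=83: ⌈(84·86+79)/91⌉ − ⌈(83·86+79)/91⌉ = ⌈7303/91⌉ − ⌈7217/91⌉ = 81 − 80 = 1
n=84: ⌈(85·86+79)/91⌉ − ⌈(84·86+79)/91⌉ = ⌈7389/91⌉ − ⌈7303/91⌉ = 82 − 81 = 1
n=85: ⌈(86·86+79)/91⌉ − ⌈(85·86+79)/91⌉ = ⌈7475/91⌉ − ⌈7389/91⌉ = 83 − 82 = 1
n=86: ⌈(87·86+79)/91⌉ − ⌈(86·86+79)/91⌉ = ⌈7561/91⌉ − ⌈7475/91⌉ = 84 − 83 = 1
n=87: ⌈(88·86+79)/91⌉ − ⌈(87·86+79)/91⌉ = ⌈7647/91⌉ − ⌈7561/91⌉ = 85 − 84 = 1
n=88: ⌈(89·86+79)/91⌉ − ⌈(88·86+79)/91⌉ = ⌈7733/91⌉ − ⌈7647/91⌉ = 85 − 85 = 0
n=89: ⌈(90·86+79)/91⌉ − ⌈(89·86+79)/91⌉ = ⌈7819/91⌉ − ⌈7733/91⌉ = 86 − 85 = 1
n=90: ⌈(91·86+79)/91⌉ − ⌈(90·86+79)/91⌉ = ⌈7905/91⌉ − ⌈7819/91⌉ = 87 − 86 = 1
n=91: ⌈(92·86+79)/91⌉ − ⌈(91·86+79)/91⌉ = ⌈7991/91⌉ − ⌈7905/91⌉ = 88 − 87 = 1
n=92: ⌈(93·86+79)/91⌉ − ⌈(92·86+79)/91⌉ = ⌈8077/91⌉ − ⌈7991/91⌉ = 89 − 88 = 1
n=93: ⌈(94·86+79)/91⌉ − ⌈(93·86+79)/91⌉ = ⌈8163/91⌉ − ⌈8077/91⌉ = 90 − 89 = 1
n=94: ⌈(95·86+79)/91⌉ − ⌈(94·86+79)/91⌉ = ⌈8249/91⌉ − ⌈8163/91⌉ = 91 − 90 = 1
n=95: ⌈(96·86+79)/91⌉ − ⌈(95·86+79)/91⌉ = ⌈8335/91⌉ − ⌈8249/91⌉ = 92 − 91 = 1
n=96: ⌈(97·86+79)/91⌉ − ⌈(96·86+79)/91⌉ = ⌈8421/91⌉ − ⌈8335/91⌉ = 93 − 92 = 1
n=97: ⌈(98·86+79)/91⌉ − ⌈(97·86+79)/91⌉ = ⌈8507/91⌉ − ⌈8421/91⌉ = 94 − 93 = 1
n=98: ⌈(99·86+79)/91⌉ − ⌈(98·86+79)/91⌉ = ⌈8593/91⌉ − ⌈8507/91⌉ = 95 − 94 = 1
n=99: ⌈(100·86+79)/91⌉ − ⌈(99·86+79)/91⌉ = ⌈8679/91⌉ − ⌈8593/91⌉ = 96 − 95 = 1
n=100: ⌈(101·86+79)/91⌉ − ⌈(100·86+79)/91⌉ = ⌈8765/91⌉ − ⌈8679/91⌉ = 97 − 96 = 1
n=101: ⌈(102·86+79)/91⌉ − ⌈(101·86+79)/91⌉ = ⌈8851/91⌉ − ⌈8765/91⌉ = 98 − 97 = 1
n=102: ⌈(103·86+79)/91⌉ − ⌈(102·86+79)/91⌉ = ⌈8937/91⌉ − ⌈8851/91⌉ = 99 − 98 = 1
n=103: ⌈(104·86+79)/91⌉ − ⌈(103·86+79)/91⌉ = ⌈9023/91⌉ − ⌈8937/91⌉ = 100 − 99 = 1
n=104: ⌈(105·86+79)/91⌉ − ⌈(104·86+79)/91⌉ = ⌈9109/91⌉ − ⌈9023/91⌉ = 101 − 100 = 1

111111111111111011111111111111111011111111111111111101111111111111111101111111111111111101111111111111111


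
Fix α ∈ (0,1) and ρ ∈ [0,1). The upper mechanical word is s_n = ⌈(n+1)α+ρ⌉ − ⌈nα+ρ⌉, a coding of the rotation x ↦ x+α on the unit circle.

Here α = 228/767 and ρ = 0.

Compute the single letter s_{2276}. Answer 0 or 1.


0

(n+1)α + ρ = (2277·228) / 767 = 519156/767
nα + ρ     = (2276·228) / 767 = 518928/767
⌈519156/767⌉ = 677,  ⌈518928/767⌉ = 677
s_{2276} = 677 − 677 = 0


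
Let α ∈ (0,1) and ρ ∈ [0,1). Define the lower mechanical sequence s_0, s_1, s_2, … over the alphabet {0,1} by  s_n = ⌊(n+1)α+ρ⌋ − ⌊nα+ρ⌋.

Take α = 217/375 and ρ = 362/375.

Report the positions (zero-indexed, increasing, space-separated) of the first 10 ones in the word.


n=0: ⌊579/375⌋−⌊362/375⌋ = 1−0 = 1  ← one
n=1: ⌊796/375⌋−⌊579/375⌋ = 2−1 = 1  ← one
n=2: ⌊1013/375⌋−⌊796/375⌋ = 2−2 = 0
n=3: ⌊1230/375⌋−⌊1013/375⌋ = 3−2 = 1  ← one
n=4: ⌊1447/375⌋−⌊1230/375⌋ = 3−3 = 0
n=5: ⌊1664/375⌋−⌊1447/375⌋ = 4−3 = 1  ← one
n=6: ⌊1881/375⌋−⌊1664/375⌋ = 5−4 = 1  ← one
n=7: ⌊2098/375⌋−⌊1881/375⌋ = 5−5 = 0
n=8: ⌊2315/375⌋−⌊2098/375⌋ = 6−5 = 1  ← one
n=9: ⌊2532/375⌋−⌊2315/375⌋ = 6−6 = 0
n=10: ⌊2749/375⌋−⌊2532/375⌋ = 7−6 = 1  ← one
n=11: ⌊2966/375⌋−⌊2749/375⌋ = 7−7 = 0
n=12: ⌊3183/375⌋−⌊2966/375⌋ = 8−7 = 1  ← one
n=13: ⌊3400/375⌋−⌊3183/375⌋ = 9−8 = 1  ← one
n=14: ⌊3617/375⌋−⌊3400/375⌋ = 9−9 = 0
n=15: ⌊3834/375⌋−⌊3617/375⌋ = 10−9 = 1  ← one
positions of the first 10 ones: 0 1 3 5 6 8 10 12 13 15

0 1 3 5 6 8 10 12 13 15


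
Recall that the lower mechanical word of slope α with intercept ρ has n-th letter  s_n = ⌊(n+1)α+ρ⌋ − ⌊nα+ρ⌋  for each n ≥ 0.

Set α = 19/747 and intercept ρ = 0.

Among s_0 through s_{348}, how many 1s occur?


#1s = Σ_{n=0}^{348} s_n = Σ_{n=0}^{348} (⌊(n+1)α+ρ⌋ − ⌊nα+ρ⌋)
the sum telescopes: every ⌊nα+ρ⌋ with 0 < n < 349 appears once with + and once with −, leaving ⌊349α+ρ⌋ − ⌊0·α+ρ⌋
349α + ρ = (349·19) / 747 = 6631/747
ρ = 0/747
⌊6631/747⌋ = 8,  ⌊0/747⌋ = 0
#1s = 8 − 0 = 8

8


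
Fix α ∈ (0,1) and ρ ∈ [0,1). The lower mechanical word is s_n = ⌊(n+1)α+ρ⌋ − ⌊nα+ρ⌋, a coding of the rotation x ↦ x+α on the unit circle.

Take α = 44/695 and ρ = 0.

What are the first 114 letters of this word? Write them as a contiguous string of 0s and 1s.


000000000000000100000000000000010000000000000001000000000000000100000000000000100000000000000010000000000000001000

n=0: ⌊(1·44)/695⌋ − ⌊(0·44)/695⌋ = ⌊44/695⌋ − ⌊0/695⌋ = 0 − 0 = 0
n=1: ⌊(2·44)/695⌋ − ⌊(1·44)/695⌋ = ⌊88/695⌋ − ⌊44/695⌋ = 0 − 0 = 0
n=2: ⌊(3·44)/695⌋ − ⌊(2·44)/695⌋ = ⌊132/695⌋ − ⌊88/695⌋ = 0 − 0 = 0
n=3: ⌊(4·44)/695⌋ − ⌊(3·44)/695⌋ = ⌊176/695⌋ − ⌊132/695⌋ = 0 − 0 = 0
n=4: ⌊(5·44)/695⌋ − ⌊(4·44)/695⌋ = ⌊220/695⌋ − ⌊176/695⌋ = 0 − 0 = 0
n=5: ⌊(6·44)/695⌋ − ⌊(5·44)/695⌋ = ⌊264/695⌋ − ⌊220/695⌋ = 0 − 0 = 0
n=6: ⌊(7·44)/695⌋ − ⌊(6·44)/695⌋ = ⌊308/695⌋ − ⌊264/695⌋ = 0 − 0 = 0
n=7: ⌊(8·44)/695⌋ − ⌊(7·44)/695⌋ = ⌊352/695⌋ − ⌊308/695⌋ = 0 − 0 = 0
n=8: ⌊(9·44)/695⌋ − ⌊(8·44)/695⌋ = ⌊396/695⌋ − ⌊352/695⌋ = 0 − 0 = 0
n=9: ⌊(10·44)/695⌋ − ⌊(9·44)/695⌋ = ⌊440/695⌋ − ⌊396/695⌋ = 0 − 0 = 0
n=10: ⌊(11·44)/695⌋ − ⌊(10·44)/695⌋ = ⌊484/695⌋ − ⌊440/695⌋ = 0 − 0 = 0
n=11: ⌊(12·44)/695⌋ − ⌊(11·44)/695⌋ = ⌊528/695⌋ − ⌊484/695⌋ = 0 − 0 = 0
n=12: ⌊(13·44)/695⌋ − ⌊(12·44)/695⌋ = ⌊572/695⌋ − ⌊528/695⌋ = 0 − 0 = 0
n=13: ⌊(14·44)/695⌋ − ⌊(13·44)/695⌋ = ⌊616/695⌋ − ⌊572/695⌋ = 0 − 0 = 0
n=14: ⌊(15·44)/695⌋ − ⌊(14·44)/695⌋ = ⌊660/695⌋ − ⌊616/695⌋ = 0 − 0 = 0
n=15: ⌊(16·44)/695⌋ − ⌊(15·44)/695⌋ = ⌊704/695⌋ − ⌊660/695⌋ = 1 − 0 = 1
n=16: ⌊(17·44)/695⌋ − ⌊(16·44)/695⌋ = ⌊748/695⌋ − ⌊704/695⌋ = 1 − 1 = 0
n=17: ⌊(18·44)/695⌋ − ⌊(17·44)/695⌋ = ⌊792/695⌋ − ⌊748/695⌋ = 1 − 1 = 0
n=18: ⌊(19·44)/695⌋ − ⌊(18·44)/695⌋ = ⌊836/695⌋ − ⌊792/695⌋ = 1 − 1 = 0
n=19: ⌊(20·44)/695⌋ − ⌊(19·44)/695⌋ = ⌊880/695⌋ − ⌊836/695⌋ = 1 − 1 = 0
n=20: ⌊(21·44)/695⌋ − ⌊(20·44)/695⌋ = ⌊924/695⌋ − ⌊880/695⌋ = 1 − 1 = 0
n=21: ⌊(22·44)/695⌋ − ⌊(21·44)/695⌋ = ⌊968/695⌋ − ⌊924/695⌋ = 1 − 1 = 0
n=22: ⌊(23·44)/695⌋ − ⌊(22·44)/695⌋ = ⌊1012/695⌋ − ⌊968/695⌋ = 1 − 1 = 0
n=23: ⌊(24·44)/695⌋ − ⌊(23·44)/695⌋ = ⌊1056/695⌋ − ⌊1012/695⌋ = 1 − 1 = 0
n=24: ⌊(25·44)/695⌋ − ⌊(24·44)/695⌋ = ⌊1100/695⌋ − ⌊1056/695⌋ = 1 − 1 = 0
n=25: ⌊(26·44)/695⌋ − ⌊(25·44)/695⌋ = ⌊1144/695⌋ − ⌊1100/695⌋ = 1 − 1 = 0
n=26: ⌊(27·44)/695⌋ − ⌊(26·44)/695⌋ = ⌊1188/695⌋ − ⌊1144/695⌋ = 1 − 1 = 0
n=27: ⌊(28·44)/695⌋ − ⌊(27·44)/695⌋ = ⌊1232/695⌋ − ⌊1188/695⌋ = 1 − 1 = 0
n=28: ⌊(29·44)/695⌋ − ⌊(28·44)/695⌋ = ⌊1276/695⌋ − ⌊1232/695⌋ = 1 − 1 = 0
n=29: ⌊(30·44)/695⌋ − ⌊(29·44)/695⌋ = ⌊1320/695⌋ − ⌊1276/695⌋ = 1 − 1 = 0
n=30: ⌊(31·44)/695⌋ − ⌊(30·44)/695⌋ = ⌊1364/695⌋ − ⌊1320/695⌋ = 1 − 1 = 0
n=31: ⌊(32·44)/695⌋ − ⌊(31·44)/695⌋ = ⌊1408/695⌋ − ⌊1364/695⌋ = 2 − 1 = 1
n=32: ⌊(33·44)/695⌋ − ⌊(32·44)/695⌋ = ⌊1452/695⌋ − ⌊1408/695⌋ = 2 − 2 = 0
n=33: ⌊(34·44)/695⌋ − ⌊(33·44)/695⌋ = ⌊1496/695⌋ − ⌊1452/695⌋ = 2 − 2 = 0
n=34: ⌊(35·44)/695⌋ − ⌊(34·44)/695⌋ = ⌊1540/695⌋ − ⌊1496/695⌋ = 2 − 2 = 0
n=35: ⌊(36·44)/695⌋ − ⌊(35·44)/695⌋ = ⌊1584/695⌋ − ⌊1540/695⌋ = 2 − 2 = 0
n=36: ⌊(37·44)/695⌋ − ⌊(36·44)/695⌋ = ⌊1628/695⌋ − ⌊1584/695⌋ = 2 − 2 = 0
n=37: ⌊(38·44)/695⌋ − ⌊(37·44)/695⌋ = ⌊1672/695⌋ − ⌊1628/695⌋ = 2 − 2 = 0
n=38: ⌊(39·44)/695⌋ − ⌊(38·44)/695⌋ = ⌊1716/695⌋ − ⌊1672/695⌋ = 2 − 2 = 0
n=39: ⌊(40·44)/695⌋ − ⌊(39·44)/695⌋ = ⌊1760/695⌋ − ⌊1716/695⌋ = 2 − 2 = 0
n=40: ⌊(41·44)/695⌋ − ⌊(40·44)/695⌋ = ⌊1804/695⌋ − ⌊1760/695⌋ = 2 − 2 = 0
n=41: ⌊(42·44)/695⌋ − ⌊(41·44)/695⌋ = ⌊1848/695⌋ − ⌊1804/695⌋ = 2 − 2 = 0
n=42: ⌊(43·44)/695⌋ − ⌊(42·44)/695⌋ = ⌊1892/695⌋ − ⌊1848/695⌋ = 2 − 2 = 0
n=43: ⌊(44·44)/695⌋ − ⌊(43·44)/695⌋ = ⌊1936/695⌋ − ⌊1892/695⌋ = 2 − 2 = 0
n=44: ⌊(45·44)/695⌋ − ⌊(44·44)/695⌋ = ⌊1980/695⌋ − ⌊1936/695⌋ = 2 − 2 = 0
n=45: ⌊(46·44)/695⌋ − ⌊(45·44)/695⌋ = ⌊2024/695⌋ − ⌊1980/695⌋ = 2 − 2 = 0
n=46: ⌊(47·44)/695⌋ − ⌊(46·44)/695⌋ = ⌊2068/695⌋ − ⌊2024/695⌋ = 2 − 2 = 0
n=47: ⌊(48·44)/695⌋ − ⌊(47·44)/695⌋ = ⌊2112/695⌋ − ⌊2068/695⌋ = 3 − 2 = 1
n=48: ⌊(49·44)/695⌋ − ⌊(48·44)/695⌋ = ⌊2156/695⌋ − ⌊2112/695⌋ = 3 − 3 = 0
n=49: ⌊(50·44)/695⌋ − ⌊(49·44)/695⌋ = ⌊2200/695⌋ − ⌊2156/695⌋ = 3 − 3 = 0
n=50: ⌊(51·44)/695⌋ − ⌊(50·44)/695⌋ = ⌊2244/695⌋ − ⌊2200/695⌋ = 3 − 3 = 0
n=51: ⌊(52·44)/695⌋ − ⌊(51·44)/695⌋ = ⌊2288/695⌋ − ⌊2244/695⌋ = 3 − 3 = 0
n=52: ⌊(53·44)/695⌋ − ⌊(52·44)/695⌋ = ⌊2332/695⌋ − ⌊2288/695⌋ = 3 − 3 = 0
n=53: ⌊(54·44)/695⌋ − ⌊(53·44)/695⌋ = ⌊2376/695⌋ − ⌊2332/695⌋ = 3 − 3 = 0
n=54: ⌊(55·44)/695⌋ − ⌊(54·44)/695⌋ = ⌊2420/695⌋ − ⌊2376/695⌋ = 3 − 3 = 0
n=55: ⌊(56·44)/695⌋ − ⌊(55·44)/695⌋ = ⌊2464/695⌋ − ⌊2420/695⌋ = 3 − 3 = 0
n=56: ⌊(57·44)/695⌋ − ⌊(56·44)/695⌋ = ⌊2508/695⌋ − ⌊2464/695⌋ = 3 − 3 = 0
n=57: ⌊(58·44)/695⌋ − ⌊(57·44)/695⌋ = ⌊2552/695⌋ − ⌊2508/695⌋ = 3 − 3 = 0
n=58: ⌊(59·44)/695⌋ − ⌊(58·44)/695⌋ = ⌊2596/695⌋ − ⌊2552/695⌋ = 3 − 3 = 0
n=59: ⌊(60·44)/695⌋ − ⌊(59·44)/695⌋ = ⌊2640/695⌋ − ⌊2596/695⌋ = 3 − 3 = 0
n=60: ⌊(61·44)/695⌋ − ⌊(60·44)/695⌋ = ⌊2684/695⌋ − ⌊2640/695⌋ = 3 − 3 = 0
n=61: ⌊(62·44)/695⌋ − ⌊(61·44)/695⌋ = ⌊2728/695⌋ − ⌊2684/695⌋ = 3 − 3 = 0
n=62: ⌊(63·44)/695⌋ − ⌊(62·44)/695⌋ = ⌊2772/695⌋ − ⌊2728/695⌋ = 3 − 3 = 0
n=63: ⌊(64·44)/695⌋ − ⌊(63·44)/695⌋ = ⌊2816/695⌋ − ⌊2772/695⌋ = 4 − 3 = 1
n=64: ⌊(65·44)/695⌋ − ⌊(64·44)/695⌋ = ⌊2860/695⌋ − ⌊2816/695⌋ = 4 − 4 = 0
n=65: ⌊(66·44)/695⌋ − ⌊(65·44)/695⌋ = ⌊2904/695⌋ − ⌊2860/695⌋ = 4 − 4 = 0
n=66: ⌊(67·44)/695⌋ − ⌊(66·44)/695⌋ = ⌊2948/695⌋ − ⌊2904/695⌋ = 4 − 4 = 0
n=67: ⌊(68·44)/695⌋ − ⌊(67·44)/695⌋ = ⌊2992/695⌋ − ⌊2948/695⌋ = 4 − 4 = 0
n=68: ⌊(69·44)/695⌋ − ⌊(68·44)/695⌋ = ⌊3036/695⌋ − ⌊2992/695⌋ = 4 − 4 = 0
n=69: ⌊(70·44)/695⌋ − ⌊(69·44)/695⌋ = ⌊3080/695⌋ − ⌊3036/695⌋ = 4 − 4 = 0
n=70: ⌊(71·44)/695⌋ − ⌊(70·44)/695⌋ = ⌊3124/695⌋ − ⌊3080/695⌋ = 4 − 4 = 0
n=71: ⌊(72·44)/695⌋ − ⌊(71·44)/695⌋ = ⌊3168/695⌋ − ⌊3124/695⌋ = 4 − 4 = 0
n=72: ⌊(73·44)/695⌋ − ⌊(72·44)/695⌋ = ⌊3212/695⌋ − ⌊3168/695⌋ = 4 − 4 = 0
n=73: ⌊(74·44)/695⌋ − ⌊(73·44)/695⌋ = ⌊3256/695⌋ − ⌊3212/695⌋ = 4 − 4 = 0
n=74: ⌊(75·44)/695⌋ − ⌊(74·44)/695⌋ = ⌊3300/695⌋ − ⌊3256/695⌋ = 4 − 4 = 0
n=75: ⌊(76·44)/695⌋ − ⌊(75·44)/695⌋ = ⌊3344/695⌋ − ⌊3300/695⌋ = 4 − 4 = 0
n=76: ⌊(77·44)/695⌋ − ⌊(76·44)/695⌋ = ⌊3388/695⌋ − ⌊3344/695⌋ = 4 − 4 = 0
n=77: ⌊(78·44)/695⌋ − ⌊(77·44)/695⌋ = ⌊3432/695⌋ − ⌊3388/695⌋ = 4 − 4 = 0
n=78: ⌊(79·44)/695⌋ − ⌊(78·44)/695⌋ = ⌊3476/695⌋ − ⌊3432/695⌋ = 5 − 4 = 1
n=79: ⌊(80·44)/695⌋ − ⌊(79·44)/695⌋ = ⌊3520/695⌋ − ⌊3476/695⌋ = 5 − 5 = 0
n=80: ⌊(81·44)/695⌋ − ⌊(80·44)/695⌋ = ⌊3564/695⌋ − ⌊3520/695⌋ = 5 − 5 = 0
n=81: ⌊(82·44)/695⌋ − ⌊(81·44)/695⌋ = ⌊3608/695⌋ − ⌊3564/695⌋ = 5 − 5 = 0
n=82: ⌊(83·44)/695⌋ − ⌊(82·44)/695⌋ = ⌊3652/695⌋ − ⌊3608/695⌋ = 5 − 5 = 0
n=83: ⌊(84·44)/695⌋ − ⌊(83·44)/695⌋ = ⌊3696/695⌋ − ⌊3652/695⌋ = 5 − 5 = 0
n=84: ⌊(85·44)/695⌋ − ⌊(84·44)/695⌋ = ⌊3740/695⌋ − ⌊3696/695⌋ = 5 − 5 = 0
n=85: ⌊(86·44)/695⌋ − ⌊(85·44)/695⌋ = ⌊3784/695⌋ − ⌊3740/695⌋ = 5 − 5 = 0
n=86: ⌊(87·44)/695⌋ − ⌊(86·44)/695⌋ = ⌊3828/695⌋ − ⌊3784/695⌋ = 5 − 5 = 0
n=87: ⌊(88·44)/695⌋ − ⌊(87·44)/695⌋ = ⌊3872/695⌋ − ⌊3828/695⌋ = 5 − 5 = 0
n=88: ⌊(89·44)/695⌋ − ⌊(88·44)/695⌋ = ⌊3916/695⌋ − ⌊3872/695⌋ = 5 − 5 = 0
n=89: ⌊(90·44)/695⌋ − ⌊(89·44)/695⌋ = ⌊3960/695⌋ − ⌊3916/695⌋ = 5 − 5 = 0
n=90: ⌊(91·44)/695⌋ − ⌊(90·44)/695⌋ = ⌊4004/695⌋ − ⌊3960/695⌋ = 5 − 5 = 0
n=91: ⌊(92·44)/695⌋ − ⌊(91·44)/695⌋ = ⌊4048/695⌋ − ⌊4004/695⌋ = 5 − 5 = 0
n=92: ⌊(93·44)/695⌋ − ⌊(92·44)/695⌋ = ⌊4092/695⌋ − ⌊4048/695⌋ = 5 − 5 = 0
n=93: ⌊(94·44)/695⌋ − ⌊(93·44)/695⌋ = ⌊4136/695⌋ − ⌊4092/695⌋ = 5 − 5 = 0
n=94: ⌊(95·44)/695⌋ − ⌊(94·44)/695⌋ = ⌊4180/695⌋ − ⌊4136/695⌋ = 6 − 5 = 1
n=95: ⌊(96·44)/695⌋ − ⌊(95·44)/695⌋ = ⌊4224/695⌋ − ⌊4180/695⌋ = 6 − 6 = 0
n=96: ⌊(97·44)/695⌋ − ⌊(96·44)/695⌋ = ⌊4268/695⌋ − ⌊4224/695⌋ = 6 − 6 = 0
n=97: ⌊(98·44)/695⌋ − ⌊(97·44)/695⌋ = ⌊4312/695⌋ − ⌊4268/695⌋ = 6 − 6 = 0
n=98: ⌊(99·44)/695⌋ − ⌊(98·44)/695⌋ = ⌊4356/695⌋ − ⌊4312/695⌋ = 6 − 6 = 0
n=99: ⌊(100·44)/695⌋ − ⌊(99·44)/695⌋ = ⌊4400/695⌋ − ⌊4356/695⌋ = 6 − 6 = 0
n=100: ⌊(101·44)/695⌋ − ⌊(100·44)/695⌋ = ⌊4444/695⌋ − ⌊4400/695⌋ = 6 − 6 = 0
n=101: ⌊(102·44)/695⌋ − ⌊(101·44)/695⌋ = ⌊4488/695⌋ − ⌊4444/695⌋ = 6 − 6 = 0
n=102: ⌊(103·44)/695⌋ − ⌊(102·44)/695⌋ = ⌊4532/695⌋ − ⌊4488/695⌋ = 6 − 6 = 0
n=103: ⌊(104·44)/695⌋ − ⌊(103·44)/695⌋ = ⌊4576/695⌋ − ⌊4532/695⌋ = 6 − 6 = 0
n=104: ⌊(105·44)/695⌋ − ⌊(104·44)/695⌋ = ⌊4620/695⌋ − ⌊4576/695⌋ = 6 − 6 = 0
n=105: ⌊(106·44)/695⌋ − ⌊(105·44)/695⌋ = ⌊4664/695⌋ − ⌊4620/695⌋ = 6 − 6 = 0
n=106: ⌊(107·44)/695⌋ − ⌊(106·44)/695⌋ = ⌊4708/695⌋ − ⌊4664/695⌋ = 6 − 6 = 0
n=107: ⌊(108·44)/695⌋ − ⌊(107·44)/695⌋ = ⌊4752/695⌋ − ⌊4708/695⌋ = 6 − 6 = 0
n=108: ⌊(109·44)/695⌋ − ⌊(108·44)/695⌋ = ⌊4796/695⌋ − ⌊4752/695⌋ = 6 − 6 = 0
n=109: ⌊(110·44)/695⌋ − ⌊(109·44)/695⌋ = ⌊4840/695⌋ − ⌊4796/695⌋ = 6 − 6 = 0
n=110: ⌊(111·44)/695⌋ − ⌊(110·44)/695⌋ = ⌊4884/695⌋ − ⌊4840/695⌋ = 7 − 6 = 1
n=111: ⌊(112·44)/695⌋ − ⌊(111·44)/695⌋ = ⌊4928/695⌋ − ⌊4884/695⌋ = 7 − 7 = 0
n=112: ⌊(113·44)/695⌋ − ⌊(112·44)/695⌋ = ⌊4972/695⌋ − ⌊4928/695⌋ = 7 − 7 = 0
n=113: ⌊(114·44)/695⌋ − ⌊(113·44)/695⌋ = ⌊5016/695⌋ − ⌊4972/695⌋ = 7 − 7 = 0


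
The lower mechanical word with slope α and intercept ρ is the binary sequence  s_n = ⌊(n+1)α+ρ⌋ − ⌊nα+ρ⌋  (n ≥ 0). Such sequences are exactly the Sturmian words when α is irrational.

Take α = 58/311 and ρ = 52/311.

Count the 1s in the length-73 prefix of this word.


#1s = Σ_{n=0}^{72} s_n = Σ_{n=0}^{72} (⌊(n+1)α+ρ⌋ − ⌊nα+ρ⌋)
the sum telescopes: every ⌊nα+ρ⌋ with 0 < n < 73 appears once with + and once with −, leaving ⌊73α+ρ⌋ − ⌊0·α+ρ⌋
73α + ρ = (73·58 + 52) / 311 = 4286/311
ρ = 52/311
⌊4286/311⌋ = 13,  ⌊52/311⌋ = 0
#1s = 13 − 0 = 13

13


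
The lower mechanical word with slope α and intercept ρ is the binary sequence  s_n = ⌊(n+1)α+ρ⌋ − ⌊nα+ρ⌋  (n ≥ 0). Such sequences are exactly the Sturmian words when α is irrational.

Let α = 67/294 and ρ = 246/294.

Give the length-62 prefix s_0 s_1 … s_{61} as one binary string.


10000100010001000010001000010001000100001000100010000100010000

n=0: ⌊(1·67+246)/294⌋ − ⌊(0·67+246)/294⌋ = ⌊313/294⌋ − ⌊246/294⌋ = 1 − 0 = 1
n=1: ⌊(2·67+246)/294⌋ − ⌊(1·67+246)/294⌋ = ⌊380/294⌋ − ⌊313/294⌋ = 1 − 1 = 0
n=2: ⌊(3·67+246)/294⌋ − ⌊(2·67+246)/294⌋ = ⌊447/294⌋ − ⌊380/294⌋ = 1 − 1 = 0
n=3: ⌊(4·67+246)/294⌋ − ⌊(3·67+246)/294⌋ = ⌊514/294⌋ − ⌊447/294⌋ = 1 − 1 = 0
n=4: ⌊(5·67+246)/294⌋ − ⌊(4·67+246)/294⌋ = ⌊581/294⌋ − ⌊514/294⌋ = 1 − 1 = 0
n=5: ⌊(6·67+246)/294⌋ − ⌊(5·67+246)/294⌋ = ⌊648/294⌋ − ⌊581/294⌋ = 2 − 1 = 1
n=6: ⌊(7·67+246)/294⌋ − ⌊(6·67+246)/294⌋ = ⌊715/294⌋ − ⌊648/294⌋ = 2 − 2 = 0
n=7: ⌊(8·67+246)/294⌋ − ⌊(7·67+246)/294⌋ = ⌊782/294⌋ − ⌊715/294⌋ = 2 − 2 = 0
n=8: ⌊(9·67+246)/294⌋ − ⌊(8·67+246)/294⌋ = ⌊849/294⌋ − ⌊782/294⌋ = 2 − 2 = 0
n=9: ⌊(10·67+246)/294⌋ − ⌊(9·67+246)/294⌋ = ⌊916/294⌋ − ⌊849/294⌋ = 3 − 2 = 1
n=10: ⌊(11·67+246)/294⌋ − ⌊(10·67+246)/294⌋ = ⌊983/294⌋ − ⌊916/294⌋ = 3 − 3 = 0
n=11: ⌊(12·67+246)/294⌋ − ⌊(11·67+246)/294⌋ = ⌊1050/294⌋ − ⌊983/294⌋ = 3 − 3 = 0
n=12: ⌊(13·67+246)/294⌋ − ⌊(12·67+246)/294⌋ = ⌊1117/294⌋ − ⌊1050/294⌋ = 3 − 3 = 0
n=13: ⌊(14·67+246)/294⌋ − ⌊(13·67+246)/294⌋ = ⌊1184/294⌋ − ⌊1117/294⌋ = 4 − 3 = 1
n=14: ⌊(15·67+246)/294⌋ − ⌊(14·67+246)/294⌋ = ⌊1251/294⌋ − ⌊1184/294⌋ = 4 − 4 = 0
n=15: ⌊(16·67+246)/294⌋ − ⌊(15·67+246)/294⌋ = ⌊1318/294⌋ − ⌊1251/294⌋ = 4 − 4 = 0
n=16: ⌊(17·67+246)/294⌋ − ⌊(16·67+246)/294⌋ = ⌊1385/294⌋ − ⌊1318/294⌋ = 4 − 4 = 0
n=17: ⌊(18·67+246)/294⌋ − ⌊(17·67+246)/294⌋ = ⌊1452/294⌋ − ⌊1385/294⌋ = 4 − 4 = 0
n=18: ⌊(19·67+246)/294⌋ − ⌊(18·67+246)/294⌋ = ⌊1519/294⌋ − ⌊1452/294⌋ = 5 − 4 = 1
n=19: ⌊(20·67+246)/294⌋ − ⌊(19·67+246)/294⌋ = ⌊1586/294⌋ − ⌊1519/294⌋ = 5 − 5 = 0
n=20: ⌊(21·67+246)/294⌋ − ⌊(20·67+246)/294⌋ = ⌊1653/294⌋ − ⌊1586/294⌋ = 5 − 5 = 0
n=21: ⌊(22·67+246)/294⌋ − ⌊(21·67+246)/294⌋ = ⌊1720/294⌋ − ⌊1653/294⌋ = 5 − 5 = 0
n=22: ⌊(23·67+246)/294⌋ − ⌊(22·67+246)/294⌋ = ⌊1787/294⌋ − ⌊1720/294⌋ = 6 − 5 = 1
n=23: ⌊(24·67+246)/294⌋ − ⌊(23·67+246)/294⌋ = ⌊1854/294⌋ − ⌊1787/294⌋ = 6 − 6 = 0
n=24: ⌊(25·67+246)/294⌋ − ⌊(24·67+246)/294⌋ = ⌊1921/294⌋ − ⌊1854/294⌋ = 6 − 6 = 0
n=25: ⌊(26·67+246)/294⌋ − ⌊(25·67+246)/294⌋ = ⌊1988/294⌋ − ⌊1921/294⌋ = 6 − 6 = 0
n=26: ⌊(27·67+246)/294⌋ − ⌊(26·67+246)/294⌋ = ⌊2055/294⌋ − ⌊1988/294⌋ = 6 − 6 = 0
n=27: ⌊(28·67+246)/294⌋ − ⌊(27·67+246)/294⌋ = ⌊2122/294⌋ − ⌊2055/294⌋ = 7 − 6 = 1
n=28: ⌊(29·67+246)/294⌋ − ⌊(28·67+246)/294⌋ = ⌊2189/294⌋ − ⌊2122/294⌋ = 7 − 7 = 0
n=29: ⌊(30·67+246)/294⌋ − ⌊(29·67+246)/294⌋ = ⌊2256/294⌋ − ⌊2189/294⌋ = 7 − 7 = 0
n=30: ⌊(31·67+246)/294⌋ − ⌊(30·67+246)/294⌋ = ⌊2323/294⌋ − ⌊2256/294⌋ = 7 − 7 = 0
n=31: ⌊(32·67+246)/294⌋ − ⌊(31·67+246)/294⌋ = ⌊2390/294⌋ − ⌊2323/294⌋ = 8 − 7 = 1
n=32: ⌊(33·67+246)/294⌋ − ⌊(32·67+246)/294⌋ = ⌊2457/294⌋ − ⌊2390/294⌋ = 8 − 8 = 0
n=33: ⌊(34·67+246)/294⌋ − ⌊(33·67+246)/294⌋ = ⌊2524/294⌋ − ⌊2457/294⌋ = 8 − 8 = 0
n=34: ⌊(35·67+246)/294⌋ − ⌊(34·67+246)/294⌋ = ⌊2591/294⌋ − ⌊2524/294⌋ = 8 − 8 = 0
n=35: ⌊(36·67+246)/294⌋ − ⌊(35·67+246)/294⌋ = ⌊2658/294⌋ − ⌊2591/294⌋ = 9 − 8 = 1
n=36: ⌊(37·67+246)/294⌋ − ⌊(36·67+246)/294⌋ = ⌊2725/294⌋ − ⌊2658/294⌋ = 9 − 9 = 0
n=37: ⌊(38·67+246)/294⌋ − ⌊(37·67+246)/294⌋ = ⌊2792/294⌋ − ⌊2725/294⌋ = 9 − 9 = 0
n=38: ⌊(39·67+246)/294⌋ − ⌊(38·67+246)/294⌋ = ⌊2859/294⌋ − ⌊2792/294⌋ = 9 − 9 = 0
n=39: ⌊(40·67+246)/294⌋ − ⌊(39·67+246)/294⌋ = ⌊2926/294⌋ − ⌊2859/294⌋ = 9 − 9 = 0
n=40: ⌊(41·67+246)/294⌋ − ⌊(40·67+246)/294⌋ = ⌊2993/294⌋ − ⌊2926/294⌋ = 10 − 9 = 1
n=41: ⌊(42·67+246)/294⌋ − ⌊(41·67+246)/294⌋ = ⌊3060/294⌋ − ⌊2993/294⌋ = 10 − 10 = 0
n=42: ⌊(43·67+246)/294⌋ − ⌊(42·67+246)/294⌋ = ⌊3127/294⌋ − ⌊3060/294⌋ = 10 − 10 = 0
n=43: ⌊(44·67+246)/294⌋ − ⌊(43·67+246)/294⌋ = ⌊3194/294⌋ − ⌊3127/294⌋ = 10 − 10 = 0
n=44: ⌊(45·67+246)/294⌋ − ⌊(44·67+246)/294⌋ = ⌊3261/294⌋ − ⌊3194/294⌋ = 11 − 10 = 1
n=45: ⌊(46·67+246)/294⌋ − ⌊(45·67+246)/294⌋ = ⌊3328/294⌋ − ⌊3261/294⌋ = 11 − 11 = 0
n=46: ⌊(47·67+246)/294⌋ − ⌊(46·67+246)/294⌋ = ⌊3395/294⌋ − ⌊3328/294⌋ = 11 − 11 = 0
n=47: ⌊(48·67+246)/294⌋ − ⌊(47·67+246)/294⌋ = ⌊3462/294⌋ − ⌊3395/294⌋ = 11 − 11 = 0
n=48: ⌊(49·67+246)/294⌋ − ⌊(48·67+246)/294⌋ = ⌊3529/294⌋ − ⌊3462/294⌋ = 12 − 11 = 1
n=49: ⌊(50·67+246)/294⌋ − ⌊(49·67+246)/294⌋ = ⌊3596/294⌋ − ⌊3529/294⌋ = 12 − 12 = 0
n=50: ⌊(51·67+246)/294⌋ − ⌊(50·67+246)/294⌋ = ⌊3663/294⌋ − ⌊3596/294⌋ = 12 − 12 = 0
n=51: ⌊(52·67+246)/294⌋ − ⌊(51·67+246)/294⌋ = ⌊3730/294⌋ − ⌊3663/294⌋ = 12 − 12 = 0
n=52: ⌊(53·67+246)/294⌋ − ⌊(52·67+246)/294⌋ = ⌊3797/294⌋ − ⌊3730/294⌋ = 12 − 12 = 0
n=53: ⌊(54·67+246)/294⌋ − ⌊(53·67+246)/294⌋ = ⌊3864/294⌋ − ⌊3797/294⌋ = 13 − 12 = 1
n=54: ⌊(55·67+246)/294⌋ − ⌊(54·67+246)/294⌋ = ⌊3931/294⌋ − ⌊3864/294⌋ = 13 − 13 = 0
n=55: ⌊(56·67+246)/294⌋ − ⌊(55·67+246)/294⌋ = ⌊3998/294⌋ − ⌊3931/294⌋ = 13 − 13 = 0
n=56: ⌊(57·67+246)/294⌋ − ⌊(56·67+246)/294⌋ = ⌊4065/294⌋ − ⌊3998/294⌋ = 13 − 13 = 0
n=57: ⌊(58·67+246)/294⌋ − ⌊(57·67+246)/294⌋ = ⌊4132/294⌋ − ⌊4065/294⌋ = 14 − 13 = 1
n=58: ⌊(59·67+246)/294⌋ − ⌊(58·67+246)/294⌋ = ⌊4199/294⌋ − ⌊4132/294⌋ = 14 − 14 = 0
n=59: ⌊(60·67+246)/294⌋ − ⌊(59·67+246)/294⌋ = ⌊4266/294⌋ − ⌊4199/294⌋ = 14 − 14 = 0
n=60: ⌊(61·67+246)/294⌋ − ⌊(60·67+246)/294⌋ = ⌊4333/294⌋ − ⌊4266/294⌋ = 14 − 14 = 0
n=61: ⌊(62·67+246)/294⌋ − ⌊(61·67+246)/294⌋ = ⌊4400/294⌋ − ⌊4333/294⌋ = 14 − 14 = 0
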